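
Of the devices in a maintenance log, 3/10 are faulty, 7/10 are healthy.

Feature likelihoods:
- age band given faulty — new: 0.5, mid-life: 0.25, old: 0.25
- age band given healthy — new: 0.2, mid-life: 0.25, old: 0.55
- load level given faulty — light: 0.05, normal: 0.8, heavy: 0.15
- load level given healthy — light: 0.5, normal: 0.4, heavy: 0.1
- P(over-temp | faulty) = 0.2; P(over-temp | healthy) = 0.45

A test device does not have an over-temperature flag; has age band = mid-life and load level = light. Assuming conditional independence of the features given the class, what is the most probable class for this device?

faulty: 0.3 × 0.25 × 0.05 × (1−0.2) = 0.003
healthy: 0.7 × 0.25 × 0.5 × (1−0.45) = 0.048125
Highest score → healthy.

healthy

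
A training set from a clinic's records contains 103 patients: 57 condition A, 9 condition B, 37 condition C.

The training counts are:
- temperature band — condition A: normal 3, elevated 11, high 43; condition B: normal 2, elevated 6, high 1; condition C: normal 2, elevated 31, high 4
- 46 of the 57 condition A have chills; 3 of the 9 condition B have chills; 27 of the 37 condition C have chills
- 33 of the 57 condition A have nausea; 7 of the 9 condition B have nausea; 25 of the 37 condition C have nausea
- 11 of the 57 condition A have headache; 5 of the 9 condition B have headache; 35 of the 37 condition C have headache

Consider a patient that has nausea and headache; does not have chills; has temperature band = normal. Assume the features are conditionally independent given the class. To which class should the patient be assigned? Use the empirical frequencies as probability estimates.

condition A: (57/103) × (3/57) × (11/57) × (33/57) × (11/57) ≈ 0.000627999
condition B: (9/103) × (2/9) × (6/9) × (7/9) × (5/9) ≈ 0.00559351
condition C: (37/103) × (2/37) × (10/37) × (25/37) × (35/37) ≈ 0.00335425
Highest score → condition B.

condition B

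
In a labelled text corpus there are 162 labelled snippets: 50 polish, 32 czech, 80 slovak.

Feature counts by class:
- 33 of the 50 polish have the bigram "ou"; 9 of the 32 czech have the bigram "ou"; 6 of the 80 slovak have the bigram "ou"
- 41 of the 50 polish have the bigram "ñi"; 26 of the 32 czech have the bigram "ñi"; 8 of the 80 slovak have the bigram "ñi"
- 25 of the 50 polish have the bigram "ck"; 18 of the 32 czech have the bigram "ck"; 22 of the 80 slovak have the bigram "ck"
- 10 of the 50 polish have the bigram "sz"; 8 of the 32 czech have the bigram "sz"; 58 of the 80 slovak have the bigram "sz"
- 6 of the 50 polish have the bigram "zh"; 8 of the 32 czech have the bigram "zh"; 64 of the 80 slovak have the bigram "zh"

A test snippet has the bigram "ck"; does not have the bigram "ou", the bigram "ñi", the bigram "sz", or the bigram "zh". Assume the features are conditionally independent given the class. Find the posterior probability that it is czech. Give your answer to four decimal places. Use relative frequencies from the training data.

0.3956

polish: (50/162) × (17/50) × (9/50) × (25/50) × (40/50) × (44/50) ≈ 0.00664889
czech: (32/162) × (23/32) × (6/32) × (18/32) × (24/32) × (24/32) = 0.0084228515625
slovak: (80/162) × (74/80) × (72/80) × (22/80) × (22/80) × (16/80) ≈ 0.00621806
P(czech | x) = 0.0084228515625 / 0.0212898015625 ≈ 0.3956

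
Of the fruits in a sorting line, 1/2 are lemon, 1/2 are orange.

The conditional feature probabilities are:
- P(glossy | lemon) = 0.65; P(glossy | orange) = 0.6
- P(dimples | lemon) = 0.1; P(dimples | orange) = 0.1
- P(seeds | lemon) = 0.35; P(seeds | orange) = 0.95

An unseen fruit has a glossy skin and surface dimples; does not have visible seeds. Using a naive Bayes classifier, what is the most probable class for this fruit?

lemon: 0.5 × 0.65 × 0.1 × (1−0.35) = 0.021125
orange: 0.5 × 0.6 × 0.1 × (1−0.95) = 0.0015
Highest score → lemon.

lemon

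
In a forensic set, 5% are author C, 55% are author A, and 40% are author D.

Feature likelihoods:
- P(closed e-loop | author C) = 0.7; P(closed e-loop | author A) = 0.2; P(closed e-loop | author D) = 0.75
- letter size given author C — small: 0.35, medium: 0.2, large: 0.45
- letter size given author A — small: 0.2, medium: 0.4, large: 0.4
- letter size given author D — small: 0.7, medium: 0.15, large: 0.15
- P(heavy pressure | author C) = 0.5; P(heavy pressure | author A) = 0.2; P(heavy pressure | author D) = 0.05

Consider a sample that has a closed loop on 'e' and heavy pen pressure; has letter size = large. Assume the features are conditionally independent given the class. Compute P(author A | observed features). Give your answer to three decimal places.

0.465

author C: 0.05 × 0.7 × 0.45 × 0.5 = 0.007875
author A: 0.55 × 0.2 × 0.4 × 0.2 = 0.0088
author D: 0.4 × 0.75 × 0.15 × 0.05 = 0.00225
P(author A | x) = 0.0088 / 0.018925 ≈ 0.465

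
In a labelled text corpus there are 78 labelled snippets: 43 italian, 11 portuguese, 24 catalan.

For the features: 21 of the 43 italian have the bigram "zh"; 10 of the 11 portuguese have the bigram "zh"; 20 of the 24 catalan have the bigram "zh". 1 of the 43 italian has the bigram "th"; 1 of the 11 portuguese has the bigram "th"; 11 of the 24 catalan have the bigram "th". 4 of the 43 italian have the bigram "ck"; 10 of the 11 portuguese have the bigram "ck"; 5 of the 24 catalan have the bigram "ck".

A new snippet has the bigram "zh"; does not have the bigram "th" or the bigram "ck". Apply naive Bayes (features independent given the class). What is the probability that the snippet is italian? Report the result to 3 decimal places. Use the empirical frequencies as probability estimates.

italian: (43/78) × (21/43) × (42/43) × (39/43) ≈ 0.238507
portuguese: (11/78) × (10/11) × (10/11) × (1/11) ≈ 0.0105955
catalan: (24/78) × (20/24) × (13/24) × (19/24) ≈ 0.109954
P(italian | x) = 0.238507 / 0.3590565 ≈ 0.664

0.664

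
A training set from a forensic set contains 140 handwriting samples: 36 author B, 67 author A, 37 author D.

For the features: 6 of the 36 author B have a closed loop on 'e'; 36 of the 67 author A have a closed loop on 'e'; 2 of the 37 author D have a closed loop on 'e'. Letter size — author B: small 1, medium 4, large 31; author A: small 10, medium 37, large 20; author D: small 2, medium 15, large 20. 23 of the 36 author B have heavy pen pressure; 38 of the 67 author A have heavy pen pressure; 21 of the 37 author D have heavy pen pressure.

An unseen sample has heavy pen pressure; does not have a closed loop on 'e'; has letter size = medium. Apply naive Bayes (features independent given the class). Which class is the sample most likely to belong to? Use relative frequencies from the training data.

author B: (36/140) × (30/36) × (4/36) × (23/36) ≈ 0.0152116
author A: (67/140) × (31/67) × (37/67) × (38/67) ≈ 0.0693537
author D: (37/140) × (35/37) × (15/37) × (21/37) ≈ 0.0575237
Highest score → author A.

author A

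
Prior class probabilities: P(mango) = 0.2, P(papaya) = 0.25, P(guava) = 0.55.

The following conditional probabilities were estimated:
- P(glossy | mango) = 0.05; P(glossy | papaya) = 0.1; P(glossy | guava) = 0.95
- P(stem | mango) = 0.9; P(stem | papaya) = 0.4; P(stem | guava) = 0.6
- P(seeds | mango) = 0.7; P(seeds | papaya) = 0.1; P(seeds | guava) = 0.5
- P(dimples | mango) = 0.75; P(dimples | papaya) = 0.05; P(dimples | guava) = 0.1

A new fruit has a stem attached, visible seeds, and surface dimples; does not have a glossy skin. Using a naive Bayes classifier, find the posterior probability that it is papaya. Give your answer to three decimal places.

0.005

mango: 0.2 × (1−0.05) × 0.9 × 0.7 × 0.75 = 0.089775
papaya: 0.25 × (1−0.1) × 0.4 × 0.1 × 0.05 = 0.00045
guava: 0.55 × (1−0.95) × 0.6 × 0.5 × 0.1 = 0.000825
P(papaya | x) = 0.00045 / 0.09105 ≈ 0.005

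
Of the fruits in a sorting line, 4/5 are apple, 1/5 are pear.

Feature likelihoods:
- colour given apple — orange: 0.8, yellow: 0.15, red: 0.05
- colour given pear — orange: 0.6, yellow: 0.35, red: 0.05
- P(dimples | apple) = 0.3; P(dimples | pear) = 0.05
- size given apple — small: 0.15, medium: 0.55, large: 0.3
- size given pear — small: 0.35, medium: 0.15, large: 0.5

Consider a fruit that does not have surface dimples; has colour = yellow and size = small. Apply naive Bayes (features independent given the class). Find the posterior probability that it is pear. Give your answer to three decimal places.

apple: 0.8 × 0.15 × (1−0.3) × 0.15 = 0.0126
pear: 0.2 × 0.35 × (1−0.05) × 0.35 = 0.023275
P(pear | x) = 0.023275 / 0.035875 ≈ 0.649

0.649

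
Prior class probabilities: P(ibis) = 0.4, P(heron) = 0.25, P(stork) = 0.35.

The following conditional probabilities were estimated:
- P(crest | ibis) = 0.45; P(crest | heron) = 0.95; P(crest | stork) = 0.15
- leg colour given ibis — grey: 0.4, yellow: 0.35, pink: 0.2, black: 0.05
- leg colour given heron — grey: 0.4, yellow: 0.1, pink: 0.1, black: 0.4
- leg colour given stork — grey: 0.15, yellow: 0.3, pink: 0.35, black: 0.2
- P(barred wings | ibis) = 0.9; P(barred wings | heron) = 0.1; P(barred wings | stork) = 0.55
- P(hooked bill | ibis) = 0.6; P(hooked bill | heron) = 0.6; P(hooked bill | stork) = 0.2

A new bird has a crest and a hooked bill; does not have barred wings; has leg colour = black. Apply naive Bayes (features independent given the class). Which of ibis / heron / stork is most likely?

heron

ibis: 0.4 × 0.45 × 0.05 × (1−0.9) × 0.6 = 0.00054
heron: 0.25 × 0.95 × 0.4 × (1−0.1) × 0.6 = 0.0513
stork: 0.35 × 0.15 × 0.2 × (1−0.55) × 0.2 = 0.000945
Highest score → heron.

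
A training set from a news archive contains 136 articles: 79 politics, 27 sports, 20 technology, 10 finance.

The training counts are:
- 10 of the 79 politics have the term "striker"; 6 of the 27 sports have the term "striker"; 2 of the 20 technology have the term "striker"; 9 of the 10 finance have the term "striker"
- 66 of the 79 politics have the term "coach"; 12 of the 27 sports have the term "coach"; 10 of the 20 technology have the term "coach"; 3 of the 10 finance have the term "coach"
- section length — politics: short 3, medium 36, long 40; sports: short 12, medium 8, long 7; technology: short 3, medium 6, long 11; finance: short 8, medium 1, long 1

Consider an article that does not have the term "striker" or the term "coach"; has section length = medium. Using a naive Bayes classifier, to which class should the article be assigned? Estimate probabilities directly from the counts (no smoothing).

politics: (79/136) × (69/79) × (13/79) × (36/79) ≈ 0.0380454
sports: (27/136) × (21/27) × (15/27) × (8/27) ≈ 0.0254176
technology: (20/136) × (18/20) × (10/20) × (6/20) ≈ 0.0198529
finance: (10/136) × (1/10) × (7/10) × (1/10) ≈ 0.000514706
Highest score → politics.

politics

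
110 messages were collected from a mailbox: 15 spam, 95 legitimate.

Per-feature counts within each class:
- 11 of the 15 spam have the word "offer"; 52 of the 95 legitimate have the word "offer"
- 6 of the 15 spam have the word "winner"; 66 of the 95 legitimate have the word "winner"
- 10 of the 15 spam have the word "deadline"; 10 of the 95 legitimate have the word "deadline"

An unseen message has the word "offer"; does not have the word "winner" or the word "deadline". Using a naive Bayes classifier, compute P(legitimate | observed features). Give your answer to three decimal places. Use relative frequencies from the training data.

spam: (15/110) × (11/15) × (9/15) × (5/15) = 0.02
legitimate: (95/110) × (52/95) × (29/95) × (85/95) ≈ 0.129116
P(legitimate | x) = 0.129116 / 0.149116 ≈ 0.866

0.866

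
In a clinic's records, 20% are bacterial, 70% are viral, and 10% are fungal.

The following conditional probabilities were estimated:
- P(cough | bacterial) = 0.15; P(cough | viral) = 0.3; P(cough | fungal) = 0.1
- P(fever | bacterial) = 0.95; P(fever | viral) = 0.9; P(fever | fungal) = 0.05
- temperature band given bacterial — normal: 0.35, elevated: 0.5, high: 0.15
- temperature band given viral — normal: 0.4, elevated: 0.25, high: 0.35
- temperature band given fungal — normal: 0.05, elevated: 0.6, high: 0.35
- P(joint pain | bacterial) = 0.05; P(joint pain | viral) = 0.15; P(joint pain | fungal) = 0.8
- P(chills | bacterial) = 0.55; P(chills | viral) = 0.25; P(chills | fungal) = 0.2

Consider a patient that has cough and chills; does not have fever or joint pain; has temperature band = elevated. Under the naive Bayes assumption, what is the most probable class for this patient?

viral

bacterial: 0.2 × 0.15 × (1−0.95) × 0.5 × (1−0.05) × 0.55 = 0.000391875
viral: 0.7 × 0.3 × (1−0.9) × 0.25 × (1−0.15) × 0.25 = 0.001115625
fungal: 0.1 × 0.1 × (1−0.05) × 0.6 × (1−0.8) × 0.2 = 0.000228
Highest score → viral.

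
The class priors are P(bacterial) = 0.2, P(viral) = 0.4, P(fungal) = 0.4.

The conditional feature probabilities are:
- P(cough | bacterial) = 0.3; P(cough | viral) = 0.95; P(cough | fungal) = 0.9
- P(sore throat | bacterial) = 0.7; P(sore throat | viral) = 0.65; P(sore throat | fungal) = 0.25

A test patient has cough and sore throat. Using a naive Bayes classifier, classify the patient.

viral

bacterial: 0.2 × 0.3 × 0.7 = 0.042
viral: 0.4 × 0.95 × 0.65 = 0.247
fungal: 0.4 × 0.9 × 0.25 = 0.09
Highest score → viral.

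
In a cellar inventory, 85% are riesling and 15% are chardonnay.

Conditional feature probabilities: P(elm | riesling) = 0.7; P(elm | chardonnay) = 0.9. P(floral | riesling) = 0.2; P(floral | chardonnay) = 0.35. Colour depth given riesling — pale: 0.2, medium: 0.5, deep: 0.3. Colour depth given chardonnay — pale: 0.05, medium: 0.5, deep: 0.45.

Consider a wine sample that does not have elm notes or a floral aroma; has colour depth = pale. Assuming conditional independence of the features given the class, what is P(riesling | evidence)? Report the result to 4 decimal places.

riesling: 0.85 × (1−0.7) × (1−0.2) × 0.2 = 0.0408
chardonnay: 0.15 × (1−0.9) × (1−0.35) × 0.05 = 0.0004875
P(riesling | x) = 0.0408 / 0.0412875 ≈ 0.9882

0.9882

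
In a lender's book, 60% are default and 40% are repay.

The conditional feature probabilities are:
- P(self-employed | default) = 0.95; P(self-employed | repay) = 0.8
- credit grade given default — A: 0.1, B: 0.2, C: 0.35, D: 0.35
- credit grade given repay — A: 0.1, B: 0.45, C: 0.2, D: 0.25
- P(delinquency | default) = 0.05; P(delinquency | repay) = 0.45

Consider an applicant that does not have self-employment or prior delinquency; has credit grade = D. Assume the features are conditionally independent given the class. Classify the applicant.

repay

default: 0.6 × (1−0.95) × 0.35 × (1−0.05) = 0.009975
repay: 0.4 × (1−0.8) × 0.25 × (1−0.45) = 0.011
Highest score → repay.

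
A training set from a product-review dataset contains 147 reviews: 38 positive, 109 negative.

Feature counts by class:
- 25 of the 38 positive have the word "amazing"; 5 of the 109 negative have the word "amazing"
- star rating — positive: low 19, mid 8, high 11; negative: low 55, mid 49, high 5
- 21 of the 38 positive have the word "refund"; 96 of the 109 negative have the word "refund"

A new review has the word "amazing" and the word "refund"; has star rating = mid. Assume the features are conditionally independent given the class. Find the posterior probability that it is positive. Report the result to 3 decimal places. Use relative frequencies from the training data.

0.595

positive: (38/147) × (25/38) × (8/38) × (21/38) ≈ 0.0197863
negative: (109/147) × (5/109) × (49/109) × (96/109) ≈ 0.0134669
P(positive | x) = 0.0197863 / 0.0332532 ≈ 0.595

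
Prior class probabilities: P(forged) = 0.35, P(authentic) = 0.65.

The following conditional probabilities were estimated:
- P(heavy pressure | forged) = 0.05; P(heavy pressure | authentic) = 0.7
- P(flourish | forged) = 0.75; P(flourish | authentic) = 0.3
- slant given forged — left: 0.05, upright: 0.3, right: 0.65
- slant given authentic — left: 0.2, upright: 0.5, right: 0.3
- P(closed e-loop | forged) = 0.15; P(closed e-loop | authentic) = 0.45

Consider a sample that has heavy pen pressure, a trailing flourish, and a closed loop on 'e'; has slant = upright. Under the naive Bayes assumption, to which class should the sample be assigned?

authentic

forged: 0.35 × 0.05 × 0.75 × 0.3 × 0.15 = 0.000590625
authentic: 0.65 × 0.7 × 0.3 × 0.5 × 0.45 = 0.0307125
Highest score → authentic.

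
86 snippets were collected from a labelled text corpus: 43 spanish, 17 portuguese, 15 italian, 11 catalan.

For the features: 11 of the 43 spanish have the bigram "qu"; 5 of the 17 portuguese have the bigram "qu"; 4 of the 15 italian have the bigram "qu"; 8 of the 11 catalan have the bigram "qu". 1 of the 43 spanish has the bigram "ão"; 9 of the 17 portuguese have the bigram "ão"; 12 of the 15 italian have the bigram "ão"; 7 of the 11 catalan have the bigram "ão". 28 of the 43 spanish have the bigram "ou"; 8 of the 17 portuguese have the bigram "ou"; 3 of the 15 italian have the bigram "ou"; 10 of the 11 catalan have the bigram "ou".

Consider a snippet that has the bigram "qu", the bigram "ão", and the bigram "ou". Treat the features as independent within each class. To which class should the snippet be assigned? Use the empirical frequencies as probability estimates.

spanish: (43/86) × (11/43) × (1/43) × (28/43) ≈ 0.00193694
portuguese: (17/86) × (5/17) × (9/17) × (8/17) ≈ 0.0144846
italian: (15/86) × (4/15) × (12/15) × (3/15) ≈ 0.00744186
catalan: (11/86) × (8/11) × (7/11) × (10/11) ≈ 0.0538151
Highest score → catalan.

catalan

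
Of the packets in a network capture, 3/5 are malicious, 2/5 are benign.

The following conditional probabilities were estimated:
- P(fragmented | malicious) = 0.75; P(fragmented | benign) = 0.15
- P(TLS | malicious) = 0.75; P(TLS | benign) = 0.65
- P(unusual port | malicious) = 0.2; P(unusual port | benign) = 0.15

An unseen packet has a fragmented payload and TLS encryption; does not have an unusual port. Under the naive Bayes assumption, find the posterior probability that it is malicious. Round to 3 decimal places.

malicious: 0.6 × 0.75 × 0.75 × (1−0.2) = 0.27
benign: 0.4 × 0.15 × 0.65 × (1−0.15) = 0.03315
P(malicious | x) = 0.27 / 0.30315 ≈ 0.891

0.891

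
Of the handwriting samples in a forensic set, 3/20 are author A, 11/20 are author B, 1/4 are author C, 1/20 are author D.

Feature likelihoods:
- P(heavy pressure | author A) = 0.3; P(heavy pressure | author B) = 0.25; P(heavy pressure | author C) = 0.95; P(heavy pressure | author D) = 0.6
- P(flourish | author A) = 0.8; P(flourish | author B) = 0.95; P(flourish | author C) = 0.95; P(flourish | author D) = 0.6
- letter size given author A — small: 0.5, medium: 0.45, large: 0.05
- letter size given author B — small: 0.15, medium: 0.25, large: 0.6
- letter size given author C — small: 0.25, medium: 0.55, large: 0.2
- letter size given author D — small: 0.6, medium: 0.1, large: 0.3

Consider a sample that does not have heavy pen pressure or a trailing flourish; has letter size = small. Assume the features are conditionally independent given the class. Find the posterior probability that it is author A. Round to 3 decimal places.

0.566

author A: 0.15 × (1−0.3) × (1−0.8) × 0.5 = 0.0105
author B: 0.55 × (1−0.25) × (1−0.95) × 0.15 = 0.00309375
author C: 0.25 × (1−0.95) × (1−0.95) × 0.25 = 0.00015625
author D: 0.05 × (1−0.6) × (1−0.6) × 0.6 = 0.0048
P(author A | x) = 0.0105 / 0.01855 ≈ 0.566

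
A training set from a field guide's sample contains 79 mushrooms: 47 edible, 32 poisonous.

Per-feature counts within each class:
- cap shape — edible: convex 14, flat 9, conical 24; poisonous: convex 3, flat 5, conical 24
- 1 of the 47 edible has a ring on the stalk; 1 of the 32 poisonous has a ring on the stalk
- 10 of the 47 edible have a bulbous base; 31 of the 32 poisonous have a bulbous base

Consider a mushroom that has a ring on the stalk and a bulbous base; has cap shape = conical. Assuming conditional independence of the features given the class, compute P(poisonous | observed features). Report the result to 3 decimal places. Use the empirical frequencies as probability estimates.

0.870

edible: (47/79) × (24/47) × (1/47) × (10/47) ≈ 0.00137527
poisonous: (32/79) × (24/32) × (1/32) × (31/32) ≈ 0.00919699
P(poisonous | x) = 0.00919699 / 0.01057226 ≈ 0.870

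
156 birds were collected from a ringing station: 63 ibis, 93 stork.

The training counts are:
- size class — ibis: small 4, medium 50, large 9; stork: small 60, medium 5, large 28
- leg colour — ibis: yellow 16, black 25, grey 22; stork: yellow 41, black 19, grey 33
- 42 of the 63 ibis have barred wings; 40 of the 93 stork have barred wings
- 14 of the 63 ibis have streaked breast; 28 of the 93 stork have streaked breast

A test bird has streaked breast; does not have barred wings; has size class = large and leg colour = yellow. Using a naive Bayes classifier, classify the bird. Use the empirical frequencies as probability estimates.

ibis: (63/156) × (9/63) × (16/63) × (21/63) × (14/63) ≈ 0.00108533
stork: (93/156) × (28/93) × (41/93) × (53/93) × (28/93) ≈ 0.013577
Highest score → stork.

stork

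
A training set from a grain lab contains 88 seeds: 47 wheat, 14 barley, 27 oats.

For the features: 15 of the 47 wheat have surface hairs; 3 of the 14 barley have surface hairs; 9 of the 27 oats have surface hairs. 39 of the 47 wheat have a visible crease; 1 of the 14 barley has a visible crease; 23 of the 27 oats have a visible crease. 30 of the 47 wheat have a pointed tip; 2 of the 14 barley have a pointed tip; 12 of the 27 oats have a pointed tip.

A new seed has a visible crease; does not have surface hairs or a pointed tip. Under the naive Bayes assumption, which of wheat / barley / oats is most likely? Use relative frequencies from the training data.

wheat: (47/88) × (32/47) × (39/47) × (17/47) ≈ 0.10914
barley: (14/88) × (11/14) × (1/14) × (12/14) ≈ 0.00765306
oats: (27/88) × (18/27) × (23/27) × (15/27) ≈ 0.0968013
Highest score → wheat.

wheat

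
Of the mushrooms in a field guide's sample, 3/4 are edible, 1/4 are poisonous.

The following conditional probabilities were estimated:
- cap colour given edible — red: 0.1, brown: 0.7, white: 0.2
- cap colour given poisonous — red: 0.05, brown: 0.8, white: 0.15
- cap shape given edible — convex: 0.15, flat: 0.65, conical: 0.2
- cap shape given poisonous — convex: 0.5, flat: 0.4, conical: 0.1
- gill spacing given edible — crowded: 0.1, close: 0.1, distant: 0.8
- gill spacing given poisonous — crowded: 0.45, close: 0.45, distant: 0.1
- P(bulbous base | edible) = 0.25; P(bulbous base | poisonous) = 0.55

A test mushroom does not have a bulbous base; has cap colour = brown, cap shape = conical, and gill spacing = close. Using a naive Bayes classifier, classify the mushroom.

edible

edible: 0.75 × 0.7 × 0.2 × 0.1 × (1−0.25) = 0.007875
poisonous: 0.25 × 0.8 × 0.1 × 0.45 × (1−0.55) = 0.00405
Highest score → edible.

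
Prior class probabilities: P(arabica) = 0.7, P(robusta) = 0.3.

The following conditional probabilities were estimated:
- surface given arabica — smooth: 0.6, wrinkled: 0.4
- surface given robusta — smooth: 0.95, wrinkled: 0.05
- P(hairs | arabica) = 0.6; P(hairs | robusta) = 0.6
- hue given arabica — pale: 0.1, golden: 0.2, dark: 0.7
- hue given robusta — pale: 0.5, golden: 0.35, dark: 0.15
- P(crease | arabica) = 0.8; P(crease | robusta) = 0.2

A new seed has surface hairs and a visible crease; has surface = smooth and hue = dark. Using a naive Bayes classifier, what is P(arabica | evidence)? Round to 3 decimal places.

0.965

arabica: 0.7 × 0.6 × 0.6 × 0.7 × 0.8 = 0.14112
robusta: 0.3 × 0.95 × 0.6 × 0.15 × 0.2 = 0.00513
P(arabica | x) = 0.14112 / 0.14625 ≈ 0.965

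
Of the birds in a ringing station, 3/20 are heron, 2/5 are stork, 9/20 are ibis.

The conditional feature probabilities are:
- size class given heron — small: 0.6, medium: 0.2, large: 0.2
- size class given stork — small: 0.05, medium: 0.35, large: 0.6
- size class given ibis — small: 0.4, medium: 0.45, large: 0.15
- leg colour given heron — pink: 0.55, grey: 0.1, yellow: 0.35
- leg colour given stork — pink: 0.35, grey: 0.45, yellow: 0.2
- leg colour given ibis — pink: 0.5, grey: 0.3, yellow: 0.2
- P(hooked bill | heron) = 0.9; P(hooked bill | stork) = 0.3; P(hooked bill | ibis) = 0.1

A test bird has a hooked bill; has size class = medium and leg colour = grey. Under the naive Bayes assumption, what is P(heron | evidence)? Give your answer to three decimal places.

heron: 0.15 × 0.2 × 0.1 × 0.9 = 0.0027
stork: 0.4 × 0.35 × 0.45 × 0.3 = 0.0189
ibis: 0.45 × 0.45 × 0.3 × 0.1 = 0.006075
P(heron | x) = 0.0027 / 0.027675 ≈ 0.098

0.098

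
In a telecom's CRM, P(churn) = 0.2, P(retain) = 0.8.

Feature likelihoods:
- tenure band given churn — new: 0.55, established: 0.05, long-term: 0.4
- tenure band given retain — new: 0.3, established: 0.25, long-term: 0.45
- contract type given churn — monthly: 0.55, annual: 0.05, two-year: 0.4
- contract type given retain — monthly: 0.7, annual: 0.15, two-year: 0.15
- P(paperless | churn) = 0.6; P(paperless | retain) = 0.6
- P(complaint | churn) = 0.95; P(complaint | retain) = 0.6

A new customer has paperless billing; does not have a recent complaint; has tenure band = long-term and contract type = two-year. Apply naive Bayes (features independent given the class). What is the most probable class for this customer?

churn: 0.2 × 0.4 × 0.4 × 0.6 × (1−0.95) = 0.00096
retain: 0.8 × 0.45 × 0.15 × 0.6 × (1−0.6) = 0.01296
Highest score → retain.

retain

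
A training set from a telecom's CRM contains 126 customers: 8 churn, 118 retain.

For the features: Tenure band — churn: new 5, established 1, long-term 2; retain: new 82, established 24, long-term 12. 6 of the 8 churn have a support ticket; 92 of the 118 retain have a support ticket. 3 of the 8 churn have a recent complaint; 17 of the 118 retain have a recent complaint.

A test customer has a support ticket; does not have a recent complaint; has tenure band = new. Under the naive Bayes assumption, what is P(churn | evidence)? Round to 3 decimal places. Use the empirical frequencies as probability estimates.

churn: (8/126) × (5/8) × (6/8) × (5/8) ≈ 0.0186012
retain: (118/126) × (82/118) × (92/118) × (101/118) ≈ 0.434299
P(churn | x) = 0.0186012 / 0.4529002 ≈ 0.041

0.041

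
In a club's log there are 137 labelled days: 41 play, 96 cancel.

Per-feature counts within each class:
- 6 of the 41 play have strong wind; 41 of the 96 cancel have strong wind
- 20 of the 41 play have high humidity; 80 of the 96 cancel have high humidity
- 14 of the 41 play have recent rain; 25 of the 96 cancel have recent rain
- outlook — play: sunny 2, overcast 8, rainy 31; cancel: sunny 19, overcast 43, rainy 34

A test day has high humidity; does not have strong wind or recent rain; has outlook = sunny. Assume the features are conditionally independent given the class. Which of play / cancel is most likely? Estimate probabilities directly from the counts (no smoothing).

cancel

play: (41/137) × (35/41) × (20/41) × (27/41) × (2/41) ≈ 0.00400331
cancel: (96/137) × (55/96) × (80/96) × (71/96) × (19/96) ≈ 0.04897
Highest score → cancel.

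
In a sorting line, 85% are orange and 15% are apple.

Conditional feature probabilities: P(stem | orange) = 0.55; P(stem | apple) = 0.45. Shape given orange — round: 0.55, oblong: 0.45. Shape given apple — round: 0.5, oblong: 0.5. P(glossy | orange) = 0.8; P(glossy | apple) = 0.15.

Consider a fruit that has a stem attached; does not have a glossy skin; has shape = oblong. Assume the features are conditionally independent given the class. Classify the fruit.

orange

orange: 0.85 × 0.55 × 0.45 × (1−0.8) = 0.042075
apple: 0.15 × 0.45 × 0.5 × (1−0.15) = 0.0286875
Highest score → orange.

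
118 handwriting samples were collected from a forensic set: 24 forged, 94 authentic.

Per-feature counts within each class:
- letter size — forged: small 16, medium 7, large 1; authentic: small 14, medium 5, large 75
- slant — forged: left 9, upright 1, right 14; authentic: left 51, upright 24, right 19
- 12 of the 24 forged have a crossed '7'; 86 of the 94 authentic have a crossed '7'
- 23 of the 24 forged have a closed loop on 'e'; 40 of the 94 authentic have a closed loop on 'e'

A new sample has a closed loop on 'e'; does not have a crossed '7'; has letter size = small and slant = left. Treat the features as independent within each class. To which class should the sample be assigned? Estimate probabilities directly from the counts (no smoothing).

forged: (24/118) × (16/24) × (9/24) × (12/24) × (23/24) ≈ 0.0243644
authentic: (94/118) × (14/94) × (51/94) × (8/94) × (40/94) ≈ 0.00233122
Highest score → forged.

forged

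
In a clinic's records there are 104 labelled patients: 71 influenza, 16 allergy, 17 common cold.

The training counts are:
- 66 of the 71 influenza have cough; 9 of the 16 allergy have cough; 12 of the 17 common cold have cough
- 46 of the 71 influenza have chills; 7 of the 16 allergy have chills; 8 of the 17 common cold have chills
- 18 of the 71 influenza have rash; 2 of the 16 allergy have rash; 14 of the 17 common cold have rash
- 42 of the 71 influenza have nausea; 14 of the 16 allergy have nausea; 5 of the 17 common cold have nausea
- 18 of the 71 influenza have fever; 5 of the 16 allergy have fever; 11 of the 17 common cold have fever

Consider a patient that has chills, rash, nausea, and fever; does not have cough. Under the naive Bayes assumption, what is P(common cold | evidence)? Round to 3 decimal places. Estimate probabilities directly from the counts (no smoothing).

0.618

influenza: (71/104) × (5/71) × (46/71) × (18/71) × (42/71) × (18/71) ≈ 0.00118428
allergy: (16/104) × (7/16) × (7/16) × (2/16) × (14/16) × (5/16) ≈ 0.00100649
common cold: (17/104) × (5/17) × (8/17) × (14/17) × (5/17) × (11/17) ≈ 0.00354586
P(common cold | x) = 0.00354586 / 0.00573663 ≈ 0.618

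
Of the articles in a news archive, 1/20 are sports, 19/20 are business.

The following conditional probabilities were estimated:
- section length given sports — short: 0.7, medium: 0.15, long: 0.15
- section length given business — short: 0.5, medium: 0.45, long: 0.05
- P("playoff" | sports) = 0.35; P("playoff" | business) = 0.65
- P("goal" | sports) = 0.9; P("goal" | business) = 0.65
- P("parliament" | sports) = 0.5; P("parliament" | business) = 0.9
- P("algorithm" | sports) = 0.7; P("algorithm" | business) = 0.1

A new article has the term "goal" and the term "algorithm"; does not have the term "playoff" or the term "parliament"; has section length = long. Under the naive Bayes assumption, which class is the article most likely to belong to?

sports: 0.05 × 0.15 × (1−0.35) × 0.9 × (1−0.5) × 0.7 = 0.001535625
business: 0.95 × 0.05 × (1−0.65) × 0.65 × (1−0.9) × 0.1 = 0.0001080625
Highest score → sports.

sports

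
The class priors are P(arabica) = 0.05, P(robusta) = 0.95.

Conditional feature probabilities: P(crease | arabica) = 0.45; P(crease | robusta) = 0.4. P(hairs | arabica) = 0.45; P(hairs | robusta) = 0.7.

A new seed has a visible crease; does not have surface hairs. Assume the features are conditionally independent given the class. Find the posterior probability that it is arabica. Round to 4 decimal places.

arabica: 0.05 × 0.45 × (1−0.45) = 0.012375
robusta: 0.95 × 0.4 × (1−0.7) = 0.114
P(arabica | x) = 0.012375 / 0.126375 ≈ 0.0979

0.0979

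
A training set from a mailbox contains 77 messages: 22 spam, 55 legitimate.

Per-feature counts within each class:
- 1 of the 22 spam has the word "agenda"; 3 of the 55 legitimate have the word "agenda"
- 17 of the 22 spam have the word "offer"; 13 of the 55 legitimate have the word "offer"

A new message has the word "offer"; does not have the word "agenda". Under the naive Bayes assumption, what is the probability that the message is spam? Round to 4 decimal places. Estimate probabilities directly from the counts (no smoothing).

spam: (22/77) × (21/22) × (17/22) ≈ 0.210744
legitimate: (55/77) × (52/55) × (13/55) ≈ 0.159622
P(spam | x) = 0.210744 / 0.370366 ≈ 0.5690

0.5690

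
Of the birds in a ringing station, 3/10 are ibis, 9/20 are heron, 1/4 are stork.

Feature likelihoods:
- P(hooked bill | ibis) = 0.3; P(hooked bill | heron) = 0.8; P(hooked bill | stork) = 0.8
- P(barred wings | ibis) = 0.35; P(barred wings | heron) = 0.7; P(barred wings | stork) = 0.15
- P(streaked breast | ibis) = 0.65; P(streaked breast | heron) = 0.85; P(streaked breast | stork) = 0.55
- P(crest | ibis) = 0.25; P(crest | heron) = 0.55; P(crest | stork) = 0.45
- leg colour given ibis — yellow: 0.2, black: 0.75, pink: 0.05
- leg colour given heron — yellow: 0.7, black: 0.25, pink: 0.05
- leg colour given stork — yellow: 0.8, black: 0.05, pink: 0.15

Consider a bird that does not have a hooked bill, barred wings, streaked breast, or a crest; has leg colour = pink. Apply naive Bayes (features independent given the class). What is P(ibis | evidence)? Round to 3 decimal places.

0.518

ibis: 0.3 × (1−0.3) × (1−0.35) × (1−0.65) × (1−0.25) × 0.05 = 0.0017915625
heron: 0.45 × (1−0.8) × (1−0.7) × (1−0.85) × (1−0.55) × 0.05 = 0.000091125
stork: 0.25 × (1−0.8) × (1−0.15) × (1−0.55) × (1−0.45) × 0.15 = 0.0015778125
P(ibis | x) = 0.0017915625 / 0.0034605 ≈ 0.518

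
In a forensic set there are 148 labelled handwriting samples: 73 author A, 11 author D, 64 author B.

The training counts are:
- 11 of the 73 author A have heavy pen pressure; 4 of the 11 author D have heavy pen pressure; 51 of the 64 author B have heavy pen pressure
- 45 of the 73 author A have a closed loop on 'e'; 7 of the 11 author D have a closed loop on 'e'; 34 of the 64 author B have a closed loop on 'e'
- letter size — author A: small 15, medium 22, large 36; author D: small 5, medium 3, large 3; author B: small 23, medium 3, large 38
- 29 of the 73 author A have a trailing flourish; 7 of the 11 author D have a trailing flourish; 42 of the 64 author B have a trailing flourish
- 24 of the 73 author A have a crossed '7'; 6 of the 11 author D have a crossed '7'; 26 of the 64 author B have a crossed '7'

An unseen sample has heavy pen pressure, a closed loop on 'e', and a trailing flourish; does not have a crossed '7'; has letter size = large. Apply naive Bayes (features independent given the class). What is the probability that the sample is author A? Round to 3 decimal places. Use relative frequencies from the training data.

0.121

author A: (73/148) × (11/73) × (45/73) × (36/73) × (29/73) × (49/73) ≈ 0.00602488
author D: (11/148) × (4/11) × (7/11) × (3/11) × (7/11) × (5/11) ≈ 0.0013568
author B: (64/148) × (51/64) × (34/64) × (38/64) × (42/64) × (38/64) ≈ 0.042353
P(author A | x) = 0.00602488 / 0.04973468 ≈ 0.121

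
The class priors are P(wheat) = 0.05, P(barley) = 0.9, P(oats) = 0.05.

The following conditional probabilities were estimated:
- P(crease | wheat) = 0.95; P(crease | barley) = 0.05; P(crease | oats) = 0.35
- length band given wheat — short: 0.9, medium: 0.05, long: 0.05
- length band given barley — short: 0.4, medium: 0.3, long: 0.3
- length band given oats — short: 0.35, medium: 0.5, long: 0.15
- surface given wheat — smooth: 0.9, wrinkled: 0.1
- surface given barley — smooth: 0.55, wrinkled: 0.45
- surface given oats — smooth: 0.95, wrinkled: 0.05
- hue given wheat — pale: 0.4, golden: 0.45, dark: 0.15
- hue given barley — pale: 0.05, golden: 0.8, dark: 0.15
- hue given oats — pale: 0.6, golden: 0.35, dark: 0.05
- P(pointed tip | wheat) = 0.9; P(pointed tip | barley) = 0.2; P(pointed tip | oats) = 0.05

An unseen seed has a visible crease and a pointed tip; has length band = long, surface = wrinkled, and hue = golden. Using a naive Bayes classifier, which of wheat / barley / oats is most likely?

wheat: 0.05 × 0.95 × 0.05 × 0.1 × 0.45 × 0.9 = 0.0000961875
barley: 0.9 × 0.05 × 0.3 × 0.45 × 0.8 × 0.2 = 0.000972
oats: 0.05 × 0.35 × 0.15 × 0.05 × 0.35 × 0.05 = 0.000002296875
Highest score → barley.

barley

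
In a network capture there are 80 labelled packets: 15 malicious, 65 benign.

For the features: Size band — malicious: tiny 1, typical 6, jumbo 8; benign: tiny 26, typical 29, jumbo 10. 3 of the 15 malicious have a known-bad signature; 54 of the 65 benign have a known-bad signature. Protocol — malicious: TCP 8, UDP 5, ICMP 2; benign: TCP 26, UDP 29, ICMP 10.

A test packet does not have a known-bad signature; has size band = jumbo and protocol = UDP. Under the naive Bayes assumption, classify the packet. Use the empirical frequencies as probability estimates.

malicious: (15/80) × (8/15) × (12/15) × (5/15) ≈ 0.0266667
benign: (65/80) × (10/65) × (11/65) × (29/65) ≈ 0.00943787
Highest score → malicious.

malicious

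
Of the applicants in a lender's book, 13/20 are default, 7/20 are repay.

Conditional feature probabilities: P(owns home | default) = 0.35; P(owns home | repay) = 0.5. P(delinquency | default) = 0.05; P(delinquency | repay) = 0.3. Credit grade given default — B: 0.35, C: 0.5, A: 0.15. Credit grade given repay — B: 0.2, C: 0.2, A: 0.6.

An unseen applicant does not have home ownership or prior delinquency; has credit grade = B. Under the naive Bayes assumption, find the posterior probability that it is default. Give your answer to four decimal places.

default: 0.65 × (1−0.35) × (1−0.05) × 0.35 = 0.14048125
repay: 0.35 × (1−0.5) × (1−0.3) × 0.2 = 0.0245
P(default | x) = 0.14048125 / 0.16498125 ≈ 0.8515

0.8515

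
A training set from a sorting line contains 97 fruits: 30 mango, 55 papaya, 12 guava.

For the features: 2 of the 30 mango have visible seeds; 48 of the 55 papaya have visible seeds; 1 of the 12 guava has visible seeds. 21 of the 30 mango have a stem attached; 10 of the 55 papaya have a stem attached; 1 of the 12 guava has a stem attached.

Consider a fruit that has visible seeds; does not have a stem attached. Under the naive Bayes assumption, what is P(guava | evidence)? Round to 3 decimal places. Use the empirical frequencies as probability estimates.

0.022

mango: (30/97) × (2/30) × (9/30) ≈ 0.00618557
papaya: (55/97) × (48/55) × (45/55) ≈ 0.404873
guava: (12/97) × (1/12) × (11/12) ≈ 0.00945017
P(guava | x) = 0.00945017 / 0.42050874 ≈ 0.022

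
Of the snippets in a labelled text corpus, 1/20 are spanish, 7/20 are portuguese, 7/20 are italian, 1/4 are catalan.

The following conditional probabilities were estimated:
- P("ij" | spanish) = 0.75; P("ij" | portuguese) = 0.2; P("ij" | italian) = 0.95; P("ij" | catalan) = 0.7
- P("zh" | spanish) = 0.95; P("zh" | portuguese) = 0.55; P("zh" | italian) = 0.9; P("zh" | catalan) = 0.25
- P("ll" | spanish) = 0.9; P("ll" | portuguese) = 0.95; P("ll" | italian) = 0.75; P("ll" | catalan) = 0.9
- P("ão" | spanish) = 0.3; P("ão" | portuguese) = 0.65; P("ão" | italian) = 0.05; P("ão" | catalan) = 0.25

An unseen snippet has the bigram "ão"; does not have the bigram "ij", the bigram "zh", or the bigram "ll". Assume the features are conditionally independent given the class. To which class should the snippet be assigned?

spanish: 0.05 × (1−0.75) × (1−0.95) × (1−0.9) × 0.3 = 0.00001875
portuguese: 0.35 × (1−0.2) × (1−0.55) × (1−0.95) × 0.65 = 0.004095
italian: 0.35 × (1−0.95) × (1−0.9) × (1−0.75) × 0.05 = 0.000021875
catalan: 0.25 × (1−0.7) × (1−0.25) × (1−0.9) × 0.25 = 0.00140625
Highest score → portuguese.

portuguese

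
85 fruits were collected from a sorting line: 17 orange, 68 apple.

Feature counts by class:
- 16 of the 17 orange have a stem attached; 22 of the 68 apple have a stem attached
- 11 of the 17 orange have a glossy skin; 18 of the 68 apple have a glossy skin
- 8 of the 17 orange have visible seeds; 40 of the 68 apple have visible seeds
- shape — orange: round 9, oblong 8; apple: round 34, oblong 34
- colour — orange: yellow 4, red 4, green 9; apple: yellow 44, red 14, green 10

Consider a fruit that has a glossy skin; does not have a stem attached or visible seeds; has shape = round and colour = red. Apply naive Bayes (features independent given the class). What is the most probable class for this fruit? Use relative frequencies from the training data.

orange: (17/85) × (1/17) × (11/17) × (9/17) × (9/17) × (4/17) ≈ 0.000502022
apple: (68/85) × (46/68) × (18/68) × (28/68) × (34/68) × (14/68) ≈ 0.00607213
Highest score → apple.

apple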